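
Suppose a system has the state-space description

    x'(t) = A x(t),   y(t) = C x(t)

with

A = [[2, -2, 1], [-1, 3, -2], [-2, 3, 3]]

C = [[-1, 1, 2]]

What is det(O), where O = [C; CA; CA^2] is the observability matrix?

CA = [[-7, 11, 3]]
CA^2 = [[-31, 56, -20]]
Observability matrix O = [C; CA; CA^2] = [[-1, 1, 2], [-7, 11, 3], [-31, 56, -20]]
Expanding along the first row, det(O) = (-1)·(11·(-20) - 3·56) - 1·((-7)·(-20) - 3·(-31)) + 2·((-7)·56 - 11·(-31)) = (-1)·(-388) - 1·233 + 2·(-51) = 53
Since det(O) ≠ 0, rank(O) = 3 and the system is completely observable.

53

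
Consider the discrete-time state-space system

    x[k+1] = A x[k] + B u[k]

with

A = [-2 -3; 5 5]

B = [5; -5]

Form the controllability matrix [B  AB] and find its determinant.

AB = [[5], [0]]
Controllability matrix C = [B  AB] = [[5, 5], [-5, 0]]
det(C) = 5·0 - 5·(-5) = 0 - (-25) = 25
Since det(C) ≠ 0, rank(C) = 2 and the system is completely controllable.

25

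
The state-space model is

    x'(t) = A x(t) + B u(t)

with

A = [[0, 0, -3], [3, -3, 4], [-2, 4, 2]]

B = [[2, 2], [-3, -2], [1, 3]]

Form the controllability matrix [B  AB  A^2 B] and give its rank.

AB = [[-3, -9], [19, 24], [-14, -6]]
A^2B = [[42, 18], [-122, -123], [54, 102]]
Controllability matrix C = [B  AB  A^2B] = [[2, 2, -3, -9, 42, 18], [-3, -2, 19, 24, -122, -123], [1, 3, -14, -6, 54, 102]]
Take the 3×3 submatrix of C formed by columns 1, 2, 3: [[2, 2, -3], [-3, -2, 19], [1, 3, -14]]. Its determinant is 2·((-2)·(-14) - 19·3) - 2·((-3)·(-14) - 19·1) + (-3)·((-3)·3 - (-2)·1) = 2·(-29) - 2·23 + (-3)·(-7) = -83 ≠ 0.
So rank(C) ≥ 3; since C has 3 rows, rank(C) = 3.
rank(C) = 3 = n, so the pair (A, B) is completely controllable.

3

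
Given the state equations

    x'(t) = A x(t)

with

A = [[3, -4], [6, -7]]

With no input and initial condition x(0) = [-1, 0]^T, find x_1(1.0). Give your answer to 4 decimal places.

det(sI - A) = s^2 - (tr A)s + det A, with tr A = 3 + (-7) = -4 and det A = 3·(-7) - (-4)·6 = -21 - (-24) = 3.
So p(s) = det(sI - A) = s^2 + 4s + 3.
Factor s^2 + 4s + 3: two numbers with sum -4 and product 3 are -1 and -3, so s^2 + 4s + 3 = (s + 1)(s + 3).
Hence p(s) = (s + 1) (s + 3), with roots -3, -1.
The eigenvalues -3, -1 are distinct and real, so A is diagonalisable and x(t) = e^{At} x(0) = V diag(e^{λ_i t}) V^{-1} x(0), where the columns of V are the eigenvectors.
λ = -3: A - (-3)I = [[6, -4], [6, -4]]. Row 1 gives 6·v1 + (-4)·v2 = 0, so take v_1 = [2, 3]^T.
λ = -1: A - (-1)I = [[4, -4], [6, -6]]. Row 1 gives 4·v1 + (-4)·v2 = 0, so take v_2 = [-1, -1]^T.
V = [v_1 v_2] = [[2, -1], [3, -1]] has det V = 1, so V^{-1} = adj(V)/det V = [[-1, 1], [-3, 2]].
Modal coordinates z(0) = V^{-1} x(0): (-1)·(-1) + 1·0 = 1; (-3)·(-1) + 2·0 = 3; so z(0) = [1, 3]^T.
x_1(t) = Σ_i (v_i)_1 · z_i(0) · e^{λ_i t} (row 1 of V times the modal terms).
x_1(1.0) = 2·1·e^{-3·1.0} + (-1)·3·e^{-1·1.0} = 2·0.049787 + (-3)·0.367879 = -1.0041.

-1.0041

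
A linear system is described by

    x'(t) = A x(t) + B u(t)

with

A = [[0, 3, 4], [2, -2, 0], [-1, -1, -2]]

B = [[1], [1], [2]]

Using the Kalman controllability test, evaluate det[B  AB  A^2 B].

749

AB = [[11], [0], [-6]]
A^2B = [[-24], [22], [1]]
Controllability matrix C = [B  AB  A^2B] = [[1, 11, -24], [1, 0, 22], [2, -6, 1]]
Expanding along the first row, det(C) = 1·(0·1 - 22·(-6)) - 11·(1·1 - 22·2) + (-24)·(1·(-6) - 0·2) = 1·132 - 11·(-43) + (-24)·(-6) = 749
Since det(C) ≠ 0, rank(C) = 3 and the system is completely controllable.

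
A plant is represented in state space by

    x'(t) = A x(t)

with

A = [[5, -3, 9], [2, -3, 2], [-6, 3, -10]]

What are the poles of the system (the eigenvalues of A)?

-4, -3, -1

det(sI - A) = s^3 - (tr A)s^2 + (M11 + M22 + M33)s - det A, where Mii is the 2×2 principal minor of A obtained by deleting row i and column i.
tr A = 5 + (-3) + (-10) = -8; M11 = (-3)·(-10) - 2·3 = 30 - 6 = 24; M22 = 5·(-10) - 9·(-6) = -50 - (-54) = 4; M33 = 5·(-3) - (-3)·2 = -15 - (-6) = -9; sum of minors = 19.
det A = 5·((-3)·(-10) - 2·3) - (-3)·(2·(-10) - 2·(-6)) + 9·(2·3 - (-3)·(-6)) = 5·24 - (-3)·(-8) + 9·(-12) = -12.
So p(s) = det(sI - A) = s^3 + 8s^2 + 19s + 12.
Rational-root test: any integer root divides 12. Testing small divisors, s = -1 works: p(-1) = -1 + 8 + (-19) + 12 = 0, so (s + 1) is a factor.
Dividing, p(s) = (s + 1)(s^2 + 7s + 12).
Factor s^2 + 7s + 12: two numbers with sum -7 and product 12 are -3 and -4, so s^2 + 7s + 12 = (s + 3)(s + 4).
Hence p(s) = (s + 1) (s + 3) (s + 4), with roots -4, -3, -1.
All eigenvalues have negative real part, so the system is asymptotically stable.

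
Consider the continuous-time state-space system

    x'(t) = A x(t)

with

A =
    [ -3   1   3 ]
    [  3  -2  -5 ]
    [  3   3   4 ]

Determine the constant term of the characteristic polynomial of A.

Expand det(sI - A) for the 3×3 matrix.
p(s) = s^3 + s^2 - 11s + 3.
(Check: constant term = det(-A) = (-1)^3 det A = 3; coefficient of s^2 = -tr A = 1.)
The constant term is 3.

3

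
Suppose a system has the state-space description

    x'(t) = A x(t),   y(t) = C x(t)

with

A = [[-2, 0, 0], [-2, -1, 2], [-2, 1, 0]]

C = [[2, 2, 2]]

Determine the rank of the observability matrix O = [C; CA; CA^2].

2

CA = [[-12, 0, 4]]
CA^2 = [[16, 4, 0]]
Observability matrix O = [C; CA; CA^2] = [[2, 2, 2], [-12, 0, 4], [16, 4, 0]]
The columns c1, c2, c3 of O are linearly dependent: c1 - 4·c2 + 3·c3 = 0 (check each entry), so rank(O) ≤ 2.
The 2×2 minor from rows 1, 2, columns 1, 2 is 2·0 - 2·(-12) = 0 - (-24) = 24 ≠ 0, so rank(O) = 2.
rank(O) = 2 < n = 3, so the pair (A, C) is not completely observable.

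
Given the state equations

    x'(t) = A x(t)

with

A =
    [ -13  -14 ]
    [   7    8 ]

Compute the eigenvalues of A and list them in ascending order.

det(sI - A) = s^2 - (tr A)s + det A, with tr A = (-13) + 8 = -5 and det A = (-13)·8 - (-14)·7 = -104 - (-98) = -6.
So p(s) = det(sI - A) = s^2 + 5s - 6.
Factor s^2 + 5s - 6: two numbers with sum -5 and product -6 are 1 and -6, so s^2 + 5s - 6 = (s - 1)(s + 6).
Hence p(s) = (s - 1) (s + 6), with roots -6, 1.
At least one eigenvalue has non-negative real part, so the system is not asymptotically stable.

-6, 1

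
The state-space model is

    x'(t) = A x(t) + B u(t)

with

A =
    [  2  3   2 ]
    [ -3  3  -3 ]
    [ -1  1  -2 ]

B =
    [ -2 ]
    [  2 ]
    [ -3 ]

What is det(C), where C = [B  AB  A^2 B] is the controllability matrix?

7495

AB = [[-4], [21], [10]]
A^2B = [[75], [45], [5]]
Controllability matrix C = [B  AB  A^2B] = [[-2, -4, 75], [2, 21, 45], [-3, 10, 5]]
Expanding along the first row, det(C) = (-2)·(21·5 - 45·10) - (-4)·(2·5 - 45·(-3)) + 75·(2·10 - 21·(-3)) = (-2)·(-345) - (-4)·145 + 75·83 = 7495
Since det(C) ≠ 0, rank(C) = 3 and the system is completely controllable.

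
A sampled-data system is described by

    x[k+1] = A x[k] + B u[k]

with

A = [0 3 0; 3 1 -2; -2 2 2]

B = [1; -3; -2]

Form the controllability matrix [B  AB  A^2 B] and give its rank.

3

AB = [[-9], [4], [-12]]
A^2B = [[12], [1], [2]]
Controllability matrix C = [B  AB  A^2B] = [[1, -9, 12], [-3, 4, 1], [-2, -12, 2]]
det(C) = 1·(4·2 - 1·(-12)) - (-9)·((-3)·2 - 1·(-2)) + 12·((-3)·(-12) - 4·(-2)) = 1·20 - (-9)·(-4) + 12·44 = 512 ≠ 0, so rank(C) = 3.
rank(C) = 3 = n, so the pair (A, B) is completely controllable.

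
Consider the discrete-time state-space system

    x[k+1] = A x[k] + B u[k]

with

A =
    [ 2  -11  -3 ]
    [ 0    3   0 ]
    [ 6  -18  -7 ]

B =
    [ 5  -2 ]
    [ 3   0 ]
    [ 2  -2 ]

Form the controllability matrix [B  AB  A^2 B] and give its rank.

2

AB = [[-29, 2], [9, 0], [-38, 2]]
A^2B = [[-43, -2], [27, 0], [-70, -2]]
Controllability matrix C = [B  AB  A^2B] = [[5, -2, -29, 2, -43, -2], [3, 0, 9, 0, 27, 0], [2, -2, -38, 2, -70, -2]]
The rows r1, r2, r3 of C are linearly dependent: -r1 + r2 + r3 = 0 (check each entry), so rank(C) ≤ 2.
The 2×2 minor from rows 1, 2, columns 1, 2 is 5·0 - (-2)·3 = 0 - (-6) = 6 ≠ 0, so rank(C) = 2.
rank(C) = 2 < n = 3, so the pair (A, B) is not completely controllable.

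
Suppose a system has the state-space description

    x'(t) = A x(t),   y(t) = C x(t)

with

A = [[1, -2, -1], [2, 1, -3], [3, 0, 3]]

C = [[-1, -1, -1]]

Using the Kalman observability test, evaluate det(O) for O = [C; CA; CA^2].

49

CA = [[-6, 1, 1]]
CA^2 = [[-1, 13, 6]]
Observability matrix O = [C; CA; CA^2] = [[-1, -1, -1], [-6, 1, 1], [-1, 13, 6]]
Expanding along the first row, det(O) = (-1)·(1·6 - 1·13) - (-1)·((-6)·6 - 1·(-1)) + (-1)·((-6)·13 - 1·(-1)) = (-1)·(-7) - (-1)·(-35) + (-1)·(-77) = 49
Since det(O) ≠ 0, rank(O) = 3 and the system is completely observable.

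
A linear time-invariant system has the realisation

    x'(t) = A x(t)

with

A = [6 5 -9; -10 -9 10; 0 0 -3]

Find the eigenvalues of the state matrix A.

-4, -3, 1

det(sI - A) = s^3 - (tr A)s^2 + (M11 + M22 + M33)s - det A, where Mii is the 2×2 principal minor of A obtained by deleting row i and column i.
tr A = 6 + (-9) + (-3) = -6; M11 = (-9)·(-3) - 10·0 = 27 - 0 = 27; M22 = 6·(-3) - (-9)·0 = -18 - 0 = -18; M33 = 6·(-9) - 5·(-10) = -54 - (-50) = -4; sum of minors = 5.
det A = 6·((-9)·(-3) - 10·0) - 5·((-10)·(-3) - 10·0) + (-9)·((-10)·0 - (-9)·0) = 6·27 - 5·30 + (-9)·0 = 12.
So p(s) = det(sI - A) = s^3 + 6s^2 + 5s - 12.
Rational-root test: any integer root divides -12. Testing small divisors, s = 1 works: p(1) = 1 + 6 + 5 + (-12) = 0, so (s - 1) is a factor.
Dividing, p(s) = (s - 1)(s^2 + 7s + 12).
Factor s^2 + 7s + 12: two numbers with sum -7 and product 12 are -3 and -4, so s^2 + 7s + 12 = (s + 3)(s + 4).
Hence p(s) = (s - 1) (s + 3) (s + 4), with roots -4, -3, 1.
At least one eigenvalue has non-negative real part, so the system is not asymptotically stable.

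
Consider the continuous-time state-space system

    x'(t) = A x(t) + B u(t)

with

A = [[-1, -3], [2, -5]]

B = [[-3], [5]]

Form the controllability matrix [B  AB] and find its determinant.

AB = [[-12], [-31]]
Controllability matrix C = [B  AB] = [[-3, -12], [5, -31]]
det(C) = (-3)·(-31) - (-12)·5 = 93 - (-60) = 153
Since det(C) ≠ 0, rank(C) = 2 and the system is completely controllable.

153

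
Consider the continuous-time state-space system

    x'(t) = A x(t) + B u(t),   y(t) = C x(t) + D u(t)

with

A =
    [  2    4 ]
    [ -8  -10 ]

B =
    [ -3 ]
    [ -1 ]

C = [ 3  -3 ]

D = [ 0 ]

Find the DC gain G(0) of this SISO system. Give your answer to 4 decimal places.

-15.0000

G(0) = C(-A)^{-1}B + D = -C A^{-1} B + D.
det A = 12, so A^{-1} = (1/12)·adj(A) = [[-5/6, -1/3], [2/3, 1/6]]
A^{-1} B = [17/6, -13/6]^T
C A^{-1} B = 15
G(0) = D - C A^{-1} B = 0 - (15) = -15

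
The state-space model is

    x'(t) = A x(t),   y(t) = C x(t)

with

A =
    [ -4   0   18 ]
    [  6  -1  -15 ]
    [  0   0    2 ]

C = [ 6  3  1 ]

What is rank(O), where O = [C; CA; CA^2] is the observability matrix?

CA = [[-6, -3, 65]]
CA^2 = [[6, 3, 67]]
Observability matrix O = [C; CA; CA^2] = [[6, 3, 1], [-6, -3, 65], [6, 3, 67]]
The columns c1, c2, c3 of O are linearly dependent: -c1 + 2·c2 = 0 (check each entry), so rank(O) ≤ 2.
The 2×2 minor from rows 1, 2, columns 1, 3 is 6·65 - 1·(-6) = 390 - (-6) = 396 ≠ 0, so rank(O) = 2.
rank(O) = 2 < n = 3, so the pair (A, C) is not completely observable.

2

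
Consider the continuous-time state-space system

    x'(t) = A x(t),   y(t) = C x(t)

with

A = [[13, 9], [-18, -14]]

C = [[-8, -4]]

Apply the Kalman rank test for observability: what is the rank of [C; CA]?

CA = [[-32, -16]]
Observability matrix O = [C; CA] = [[-8, -4], [-32, -16]]
Every row of O is a scalar multiple of row 1 = [-8, -4] (multipliers 1, 4), so the rows span a one-dimensional space.
O ≠ 0, hence rank(O) = 1.
rank(O) = 1 < n = 2, so the pair (A, C) is not completely observable.

1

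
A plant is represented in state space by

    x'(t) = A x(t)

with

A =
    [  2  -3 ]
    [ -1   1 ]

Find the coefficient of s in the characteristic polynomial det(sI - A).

For a 2×2 matrix, det(sI - A) = s^2 - (tr A)s + det A.
tr A = 3, det A = -1.
So p(s) = s^2 - 3s - 1.
The coefficient of s is -3.

-3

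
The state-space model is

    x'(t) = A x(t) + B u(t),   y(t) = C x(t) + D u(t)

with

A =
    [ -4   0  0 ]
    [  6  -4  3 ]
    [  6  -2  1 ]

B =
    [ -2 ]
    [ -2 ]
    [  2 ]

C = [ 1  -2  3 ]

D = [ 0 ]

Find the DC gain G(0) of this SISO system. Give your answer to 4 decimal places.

6.5000

G(0) = C(-A)^{-1}B + D = -C A^{-1} B + D.
det A = -8, so A^{-1} = (1/-8)·adj(A) = [[-1/4, 0, 0], [-3/2, 1/2, -3/2], [-3/2, 1, -2]]
A^{-1} B = [1/2, -1, -3]^T
C A^{-1} B = -13/2
G(0) = D - C A^{-1} B = 0 - (-13/2) = 13/2 ≈ 6.5000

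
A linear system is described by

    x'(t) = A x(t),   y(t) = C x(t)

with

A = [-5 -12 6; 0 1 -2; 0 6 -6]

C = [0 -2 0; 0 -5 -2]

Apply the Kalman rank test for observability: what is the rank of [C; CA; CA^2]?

CA = [[0, -2, 4], [0, -17, 22]]
CA^2 = [[0, 22, -20], [0, 115, -98]]
Observability matrix O = [C; CA; CA^2] = [[0, -2, 0], [0, -5, -2], [0, -2, 4], [0, -17, 22], [0, 22, -20], [0, 115, -98]]
Column 1 of O is identically zero, so rank(O) ≤ 2.
The 2×2 minor from rows 1, 2, columns 2, 3 is (-2)·(-2) - 0·(-5) = 4 - 0 = 4 ≠ 0, so rank(O) = 2.
rank(O) = 2 < n = 3, so the pair (A, C) is not completely observable.

2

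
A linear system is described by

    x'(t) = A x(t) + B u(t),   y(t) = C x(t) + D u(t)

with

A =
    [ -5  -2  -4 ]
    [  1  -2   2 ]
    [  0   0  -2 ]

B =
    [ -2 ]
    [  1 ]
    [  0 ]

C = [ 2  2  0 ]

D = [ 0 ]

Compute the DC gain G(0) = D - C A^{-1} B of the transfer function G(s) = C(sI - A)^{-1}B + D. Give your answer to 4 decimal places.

-0.5000

G(0) = C(-A)^{-1}B + D = -C A^{-1} B + D.
det A = -24, so A^{-1} = (1/-24)·adj(A) = [[-1/6, 1/6, 1/2], [-1/12, -5/12, -1/4], [0, 0, -1/2]]
A^{-1} B = [1/2, -1/4, 0]^T
C A^{-1} B = 1/2
G(0) = D - C A^{-1} B = 0 - (1/2) = -1/2 ≈ -0.5000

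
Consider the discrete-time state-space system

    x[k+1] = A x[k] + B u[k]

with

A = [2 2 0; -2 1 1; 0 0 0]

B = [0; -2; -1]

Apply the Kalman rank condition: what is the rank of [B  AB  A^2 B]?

3

AB = [[-4], [-3], [0]]
A^2B = [[-14], [5], [0]]
Controllability matrix C = [B  AB  A^2B] = [[0, -4, -14], [-2, -3, 5], [-1, 0, 0]]
det(C) = 0·((-3)·0 - 5·0) - (-4)·((-2)·0 - 5·(-1)) + (-14)·((-2)·0 - (-3)·(-1)) = 0·0 - (-4)·5 + (-14)·(-3) = 62 ≠ 0, so rank(C) = 3.
rank(C) = 3 = n, so the pair (A, B) is completely controllable.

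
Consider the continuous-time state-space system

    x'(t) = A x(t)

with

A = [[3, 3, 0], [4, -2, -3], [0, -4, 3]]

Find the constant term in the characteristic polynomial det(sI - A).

Expand det(sI - A) for the 3×3 matrix.
p(s) = s^3 - 4s^2 - 27s + 90.
(Check: constant term = det(-A) = (-1)^3 det A = 90; coefficient of s^2 = -tr A = -4.)
The constant term is 90.

90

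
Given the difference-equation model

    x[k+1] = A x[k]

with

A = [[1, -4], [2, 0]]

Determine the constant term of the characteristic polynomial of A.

8

For a 2×2 matrix, det(zI - A) = z^2 - (tr A)z + det A.
tr A = 1, det A = 8.
So p(z) = z^2 - z + 8.
The constant term is 8.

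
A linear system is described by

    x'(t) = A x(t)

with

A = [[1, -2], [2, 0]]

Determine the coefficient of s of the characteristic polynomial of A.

-1

For a 2×2 matrix, det(sI - A) = s^2 - (tr A)s + det A.
tr A = 1, det A = 4.
So p(s) = s^2 - s + 4.
The coefficient of s is -1.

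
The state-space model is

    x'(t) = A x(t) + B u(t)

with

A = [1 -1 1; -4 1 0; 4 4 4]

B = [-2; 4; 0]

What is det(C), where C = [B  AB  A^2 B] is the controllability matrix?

256

AB = [[-6], [12], [8]]
A^2B = [[-10], [36], [56]]
Controllability matrix C = [B  AB  A^2B] = [[-2, -6, -10], [4, 12, 36], [0, 8, 56]]
Expanding along the first row, det(C) = (-2)·(12·56 - 36·8) - (-6)·(4·56 - 36·0) + (-10)·(4·8 - 12·0) = (-2)·384 - (-6)·224 + (-10)·32 = 256
Since det(C) ≠ 0, rank(C) = 3 and the system is completely controllable.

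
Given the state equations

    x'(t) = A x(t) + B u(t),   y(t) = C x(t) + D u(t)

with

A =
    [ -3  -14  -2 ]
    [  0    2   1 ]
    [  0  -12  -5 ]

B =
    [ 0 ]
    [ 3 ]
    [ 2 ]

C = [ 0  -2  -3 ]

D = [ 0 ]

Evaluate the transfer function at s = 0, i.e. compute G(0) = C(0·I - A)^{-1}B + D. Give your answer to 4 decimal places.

G(0) = C(-A)^{-1}B + D = -C A^{-1} B + D.
det A = -6, so A^{-1} = (1/-6)·adj(A) = [[-1/3, 23/3, 5/3], [0, -5/2, -1/2], [0, 6, 1]]
A^{-1} B = [79/3, -17/2, 20]^T
C A^{-1} B = -43
G(0) = D - C A^{-1} B = 0 - (-43) = 43

43.0000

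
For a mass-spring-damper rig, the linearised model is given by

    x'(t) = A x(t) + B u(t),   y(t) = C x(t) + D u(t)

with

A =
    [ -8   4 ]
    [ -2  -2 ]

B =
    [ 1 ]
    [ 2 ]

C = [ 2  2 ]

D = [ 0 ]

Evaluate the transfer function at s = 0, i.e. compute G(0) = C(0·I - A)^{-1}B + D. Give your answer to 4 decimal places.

2.0000

G(0) = C(-A)^{-1}B + D = -C A^{-1} B + D.
det A = 24, so A^{-1} = (1/24)·adj(A) = [[-1/12, -1/6], [1/12, -1/3]]
A^{-1} B = [-5/12, -7/12]^T
C A^{-1} B = -2
G(0) = D - C A^{-1} B = 0 - (-2) = 2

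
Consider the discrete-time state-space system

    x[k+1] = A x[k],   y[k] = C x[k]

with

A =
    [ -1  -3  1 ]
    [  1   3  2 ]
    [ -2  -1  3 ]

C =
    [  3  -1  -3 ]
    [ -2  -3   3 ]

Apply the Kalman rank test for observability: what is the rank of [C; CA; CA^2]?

3

CA = [[2, -9, -8], [-7, -6, 1]]
CA^2 = [[5, -25, -40], [-1, 2, -16]]
Observability matrix O = [C; CA; CA^2] = [[3, -1, -3], [-2, -3, 3], [2, -9, -8], [-7, -6, 1], [5, -25, -40], [-1, 2, -16]]
Take the 3×3 submatrix of O formed by rows 1, 2, 3: [[3, -1, -3], [-2, -3, 3], [2, -9, -8]]. Its determinant is 3·((-3)·(-8) - 3·(-9)) - (-1)·((-2)·(-8) - 3·2) + (-3)·((-2)·(-9) - (-3)·2) = 3·51 - (-1)·10 + (-3)·24 = 91 ≠ 0.
So rank(O) ≥ 3; since O has 3 columns, rank(O) = 3.
rank(O) = 3 = n, so the pair (A, C) is completely observable.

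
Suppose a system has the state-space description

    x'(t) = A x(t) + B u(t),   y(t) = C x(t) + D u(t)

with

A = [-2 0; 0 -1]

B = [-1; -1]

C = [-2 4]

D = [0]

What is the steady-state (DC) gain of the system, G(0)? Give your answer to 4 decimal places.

G(0) = C(-A)^{-1}B + D = -C A^{-1} B + D.
det A = 2, so A^{-1} = (1/2)·adj(A) = [[-1/2, 0], [0, -1]]
A^{-1} B = [1/2, 1]^T
C A^{-1} B = 3
G(0) = D - C A^{-1} B = 0 - (3) = -3

-3.0000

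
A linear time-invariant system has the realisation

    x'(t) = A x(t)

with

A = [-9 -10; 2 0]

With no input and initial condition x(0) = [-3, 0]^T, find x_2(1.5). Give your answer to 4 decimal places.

-0.0116

det(sI - A) = s^2 - (tr A)s + det A, with tr A = (-9) + 0 = -9 and det A = (-9)·0 - (-10)·2 = 0 - (-20) = 20.
So p(s) = det(sI - A) = s^2 + 9s + 20.
Factor s^2 + 9s + 20: two numbers with sum -9 and product 20 are -4 and -5, so s^2 + 9s + 20 = (s + 4)(s + 5).
Hence p(s) = (s + 4) (s + 5), with roots -5, -4.
The eigenvalues -5, -4 are distinct and real, so A is diagonalisable and x(t) = e^{At} x(0) = V diag(e^{λ_i t}) V^{-1} x(0), where the columns of V are the eigenvectors.
λ = -5: A - (-5)I = [[-4, -10], [2, 5]]. Row 1 gives (-4)·v1 + (-10)·v2 = 0, so take v_1 = [-5, 2]^T.
λ = -4: A - (-4)I = [[-5, -10], [2, 4]]. Row 1 gives (-5)·v1 + (-10)·v2 = 0, so take v_2 = [-2, 1]^T.
V = [v_1 v_2] = [[-5, -2], [2, 1]] has det V = -1, so V^{-1} = adj(V)/det V = [[-1, -2], [2, 5]].
Modal coordinates z(0) = V^{-1} x(0): (-1)·(-3) + (-2)·0 = 3; 2·(-3) + 5·0 = -6; so z(0) = [3, -6]^T.
x_2(t) = Σ_i (v_i)_2 · z_i(0) · e^{λ_i t} (row 2 of V times the modal terms).
x_2(1.5) = 2·3·e^{-5·1.5} + 1·(-6)·e^{-4·1.5} = 6·0.000553 + (-6)·0.002479 = -0.0116.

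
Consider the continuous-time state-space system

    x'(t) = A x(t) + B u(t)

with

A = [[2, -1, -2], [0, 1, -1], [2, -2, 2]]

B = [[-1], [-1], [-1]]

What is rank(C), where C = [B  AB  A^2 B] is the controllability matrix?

AB = [[1], [0], [-2]]
A^2B = [[6], [2], [-2]]
Controllability matrix C = [B  AB  A^2B] = [[-1, 1, 6], [-1, 0, 2], [-1, -2, -2]]
det(C) = (-1)·(0·(-2) - 2·(-2)) - 1·((-1)·(-2) - 2·(-1)) + 6·((-1)·(-2) - 0·(-1)) = (-1)·4 - 1·4 + 6·2 = 4 ≠ 0, so rank(C) = 3.
rank(C) = 3 = n, so the pair (A, B) is completely controllable.

3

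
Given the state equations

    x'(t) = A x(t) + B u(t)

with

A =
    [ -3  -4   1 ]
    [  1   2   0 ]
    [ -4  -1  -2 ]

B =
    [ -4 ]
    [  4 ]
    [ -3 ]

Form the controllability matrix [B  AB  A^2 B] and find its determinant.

1881

AB = [[-7], [4], [18]]
A^2B = [[23], [1], [-12]]
Controllability matrix C = [B  AB  A^2B] = [[-4, -7, 23], [4, 4, 1], [-3, 18, -12]]
Expanding along the first row, det(C) = (-4)·(4·(-12) - 1·18) - (-7)·(4·(-12) - 1·(-3)) + 23·(4·18 - 4·(-3)) = (-4)·(-66) - (-7)·(-45) + 23·84 = 1881
Since det(C) ≠ 0, rank(C) = 3 and the system is completely controllable.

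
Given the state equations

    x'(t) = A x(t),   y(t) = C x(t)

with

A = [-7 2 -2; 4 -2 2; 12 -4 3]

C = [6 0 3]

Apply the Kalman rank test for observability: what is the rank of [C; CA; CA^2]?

1

CA = [[-6, 0, -3]]
CA^2 = [[6, 0, 3]]
Observability matrix O = [C; CA; CA^2] = [[6, 0, 3], [-6, 0, -3], [6, 0, 3]]
Every row of O is a scalar multiple of row 1 = [6, 0, 3] (multipliers 1, -1, 1), so the rows span a one-dimensional space.
O ≠ 0, hence rank(O) = 1.
rank(O) = 1 < n = 3, so the pair (A, C) is not completely observable.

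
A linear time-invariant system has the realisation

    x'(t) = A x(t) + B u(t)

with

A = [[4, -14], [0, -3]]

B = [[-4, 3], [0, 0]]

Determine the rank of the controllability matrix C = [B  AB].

1

AB = [[-16, 12], [0, 0]]
Controllability matrix C = [B  AB] = [[-4, 3, -16, 12], [0, 0, 0, 0]]
Every column of C is a scalar multiple of column 1 = [-4, 0] (multipliers 1, -3/4, 4, -3), so the columns span a one-dimensional space.
C ≠ 0, hence rank(C) = 1.
rank(C) = 1 < n = 2, so the pair (A, B) is not completely controllable.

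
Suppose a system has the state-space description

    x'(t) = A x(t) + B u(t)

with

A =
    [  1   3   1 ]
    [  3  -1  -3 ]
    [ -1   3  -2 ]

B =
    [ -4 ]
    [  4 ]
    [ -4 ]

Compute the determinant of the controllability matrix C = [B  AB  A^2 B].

AB = [[4], [-4], [24]]
A^2B = [[16], [-56], [-64]]
Controllability matrix C = [B  AB  A^2B] = [[-4, 4, 16], [4, -4, -56], [-4, 24, -64]]
Expanding along the first row, det(C) = (-4)·((-4)·(-64) - (-56)·24) - 4·(4·(-64) - (-56)·(-4)) + 16·(4·24 - (-4)·(-4)) = (-4)·1600 - 4·(-480) + 16·80 = -3200
Since det(C) ≠ 0, rank(C) = 3 and the system is completely controllable.

-3200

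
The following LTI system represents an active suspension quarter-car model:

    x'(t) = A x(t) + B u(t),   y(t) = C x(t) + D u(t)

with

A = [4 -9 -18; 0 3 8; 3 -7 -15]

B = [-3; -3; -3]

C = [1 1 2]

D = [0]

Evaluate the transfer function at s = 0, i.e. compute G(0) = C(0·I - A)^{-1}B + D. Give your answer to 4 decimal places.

G(0) = C(-A)^{-1}B + D = -C A^{-1} B + D.
det A = -10, so A^{-1} = (1/-10)·adj(A) = [[-11/10, 9/10, 9/5], [-12/5, 3/5, 16/5], [9/10, -1/10, -6/5]]
A^{-1} B = [-24/5, -21/5, 6/5]^T
C A^{-1} B = -33/5
G(0) = D - C A^{-1} B = 0 - (-33/5) = 33/5 ≈ 6.6000

6.6000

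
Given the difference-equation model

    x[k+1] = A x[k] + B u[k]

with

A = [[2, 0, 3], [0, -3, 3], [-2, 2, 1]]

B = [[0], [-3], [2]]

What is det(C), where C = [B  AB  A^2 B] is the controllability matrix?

-432

AB = [[6], [15], [-4]]
A^2B = [[0], [-57], [14]]
Controllability matrix C = [B  AB  A^2B] = [[0, 6, 0], [-3, 15, -57], [2, -4, 14]]
Expanding along the first row, det(C) = 0·(15·14 - (-57)·(-4)) - 6·((-3)·14 - (-57)·2) + 0·((-3)·(-4) - 15·2) = 0·(-18) - 6·72 + 0·(-18) = -432
Since det(C) ≠ 0, rank(C) = 3 and the system is completely controllable.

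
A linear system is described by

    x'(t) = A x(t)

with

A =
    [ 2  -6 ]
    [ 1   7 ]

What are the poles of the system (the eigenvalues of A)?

4, 5

det(sI - A) = s^2 - (tr A)s + det A, with tr A = 2 + 7 = 9 and det A = 2·7 - (-6)·1 = 14 - (-6) = 20.
So p(s) = det(sI - A) = s^2 - 9s + 20.
Factor s^2 - 9s + 20: two numbers with sum 9 and product 20 are 5 and 4, so s^2 - 9s + 20 = (s - 5)(s - 4).
Hence p(s) = (s - 5) (s - 4), with roots 4, 5.
At least one eigenvalue has non-negative real part, so the system is not asymptotically stable.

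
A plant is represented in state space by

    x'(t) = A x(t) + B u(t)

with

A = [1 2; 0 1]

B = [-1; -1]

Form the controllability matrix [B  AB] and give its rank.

AB = [[-3], [-1]]
Controllability matrix C = [B  AB] = [[-1, -3], [-1, -1]]
det(C) = (-1)·(-1) - (-3)·(-1) = 1 - 3 = -2 ≠ 0, so rank(C) = 2.
rank(C) = 2 = n, so the pair (A, B) is completely controllable.

2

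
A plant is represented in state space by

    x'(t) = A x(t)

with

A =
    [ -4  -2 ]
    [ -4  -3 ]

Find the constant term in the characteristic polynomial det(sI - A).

4

For a 2×2 matrix, det(sI - A) = s^2 - (tr A)s + det A.
tr A = -7, det A = 4.
So p(s) = s^2 + 7s + 4.
The constant term is 4.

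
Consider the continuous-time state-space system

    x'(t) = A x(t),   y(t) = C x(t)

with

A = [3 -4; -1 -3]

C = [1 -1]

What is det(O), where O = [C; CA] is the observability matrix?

3

CA = [[4, -1]]
Observability matrix O = [C; CA] = [[1, -1], [4, -1]]
det(O) = 1·(-1) - (-1)·4 = -1 - (-4) = 3
Since det(O) ≠ 0, rank(O) = 2 and the system is completely observable.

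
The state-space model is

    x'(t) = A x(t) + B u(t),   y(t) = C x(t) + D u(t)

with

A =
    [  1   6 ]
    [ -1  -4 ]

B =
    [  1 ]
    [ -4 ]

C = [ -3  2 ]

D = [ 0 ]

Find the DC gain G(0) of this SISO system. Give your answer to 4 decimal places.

33.0000

G(0) = C(-A)^{-1}B + D = -C A^{-1} B + D.
det A = 2, so A^{-1} = (1/2)·adj(A) = [[-2, -3], [1/2, 1/2]]
A^{-1} B = [10, -3/2]^T
C A^{-1} B = -33
G(0) = D - C A^{-1} B = 0 - (-33) = 33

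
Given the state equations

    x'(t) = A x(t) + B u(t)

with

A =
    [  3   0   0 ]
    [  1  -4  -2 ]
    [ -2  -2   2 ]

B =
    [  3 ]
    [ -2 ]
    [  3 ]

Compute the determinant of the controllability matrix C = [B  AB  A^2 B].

-1566

AB = [[9], [5], [4]]
A^2B = [[27], [-19], [-20]]
Controllability matrix C = [B  AB  A^2B] = [[3, 9, 27], [-2, 5, -19], [3, 4, -20]]
Expanding along the first row, det(C) = 3·(5·(-20) - (-19)·4) - 9·((-2)·(-20) - (-19)·3) + 27·((-2)·4 - 5·3) = 3·(-24) - 9·97 + 27·(-23) = -1566
Since det(C) ≠ 0, rank(C) = 3 and the system is completely controllable.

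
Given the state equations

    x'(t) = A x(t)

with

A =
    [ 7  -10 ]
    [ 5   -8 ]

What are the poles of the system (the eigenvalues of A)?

-3, 2

det(sI - A) = s^2 - (tr A)s + det A, with tr A = 7 + (-8) = -1 and det A = 7·(-8) - (-10)·5 = -56 - (-50) = -6.
So p(s) = det(sI - A) = s^2 + s - 6.
Factor s^2 + s - 6: two numbers with sum -1 and product -6 are 2 and -3, so s^2 + s - 6 = (s - 2)(s + 3).
Hence p(s) = (s - 2) (s + 3), with roots -3, 2.
At least one eigenvalue has non-negative real part, so the system is not asymptotically stable.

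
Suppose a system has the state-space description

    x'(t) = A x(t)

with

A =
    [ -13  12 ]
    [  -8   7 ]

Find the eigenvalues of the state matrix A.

det(sI - A) = s^2 - (tr A)s + det A, with tr A = (-13) + 7 = -6 and det A = (-13)·7 - 12·(-8) = -91 - (-96) = 5.
So p(s) = det(sI - A) = s^2 + 6s + 5.
Factor s^2 + 6s + 5: two numbers with sum -6 and product 5 are -1 and -5, so s^2 + 6s + 5 = (s + 1)(s + 5).
Hence p(s) = (s + 1) (s + 5), with roots -5, -1.
All eigenvalues have negative real part, so the system is asymptotically stable.

-5, -1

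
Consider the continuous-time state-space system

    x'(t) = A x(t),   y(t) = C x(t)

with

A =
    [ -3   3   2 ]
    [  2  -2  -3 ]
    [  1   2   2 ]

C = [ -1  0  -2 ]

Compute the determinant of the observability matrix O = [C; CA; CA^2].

CA = [[1, -7, -6]]
CA^2 = [[-23, 5, 11]]
Observability matrix O = [C; CA; CA^2] = [[-1, 0, -2], [1, -7, -6], [-23, 5, 11]]
Expanding along the first row, det(O) = (-1)·((-7)·11 - (-6)·5) - 0·(1·11 - (-6)·(-23)) + (-2)·(1·5 - (-7)·(-23)) = (-1)·(-47) - 0·(-127) + (-2)·(-156) = 359
Since det(O) ≠ 0, rank(O) = 3 and the system is completely observable.

359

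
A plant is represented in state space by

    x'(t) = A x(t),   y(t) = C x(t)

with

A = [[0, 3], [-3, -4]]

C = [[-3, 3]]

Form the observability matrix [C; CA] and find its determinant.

CA = [[-9, -21]]
Observability matrix O = [C; CA] = [[-3, 3], [-9, -21]]
det(O) = (-3)·(-21) - 3·(-9) = 63 - (-27) = 90
Since det(O) ≠ 0, rank(O) = 2 and the system is completely observable.

90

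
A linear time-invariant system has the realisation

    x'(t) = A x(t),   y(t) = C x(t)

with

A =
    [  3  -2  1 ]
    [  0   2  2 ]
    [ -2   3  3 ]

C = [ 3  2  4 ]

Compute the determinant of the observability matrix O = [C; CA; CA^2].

-1721

CA = [[1, 10, 19]]
CA^2 = [[-35, 75, 78]]
Observability matrix O = [C; CA; CA^2] = [[3, 2, 4], [1, 10, 19], [-35, 75, 78]]
Expanding along the first row, det(O) = 3·(10·78 - 19·75) - 2·(1·78 - 19·(-35)) + 4·(1·75 - 10·(-35)) = 3·(-645) - 2·743 + 4·425 = -1721
Since det(O) ≠ 0, rank(O) = 3 and the system is completely observable.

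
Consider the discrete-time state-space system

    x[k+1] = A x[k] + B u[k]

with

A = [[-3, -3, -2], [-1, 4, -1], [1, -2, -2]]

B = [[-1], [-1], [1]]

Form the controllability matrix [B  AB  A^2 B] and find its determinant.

AB = [[4], [-4], [-1]]
A^2B = [[2], [-19], [14]]
Controllability matrix C = [B  AB  A^2B] = [[-1, 4, 2], [-1, -4, -19], [1, -1, 14]]
Expanding along the first row, det(C) = (-1)·((-4)·14 - (-19)·(-1)) - 4·((-1)·14 - (-19)·1) + 2·((-1)·(-1) - (-4)·1) = (-1)·(-75) - 4·5 + 2·5 = 65
Since det(C) ≠ 0, rank(C) = 3 and the system is completely controllable.

65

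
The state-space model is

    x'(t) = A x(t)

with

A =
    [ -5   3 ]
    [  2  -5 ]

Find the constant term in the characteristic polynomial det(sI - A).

For a 2×2 matrix, det(sI - A) = s^2 - (tr A)s + det A.
tr A = -10, det A = 19.
So p(s) = s^2 + 10s + 19.
The constant term is 19.

19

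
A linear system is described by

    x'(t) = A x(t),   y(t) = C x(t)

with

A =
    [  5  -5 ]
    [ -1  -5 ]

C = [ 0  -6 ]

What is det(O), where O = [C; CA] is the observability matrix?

36

CA = [[6, 30]]
Observability matrix O = [C; CA] = [[0, -6], [6, 30]]
det(O) = 0·30 - (-6)·6 = 0 - (-36) = 36
Since det(O) ≠ 0, rank(O) = 2 and the system is completely observable.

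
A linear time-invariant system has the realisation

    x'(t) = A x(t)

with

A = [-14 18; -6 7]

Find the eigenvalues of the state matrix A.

-5, -2

det(sI - A) = s^2 - (tr A)s + det A, with tr A = (-14) + 7 = -7 and det A = (-14)·7 - 18·(-6) = -98 - (-108) = 10.
So p(s) = det(sI - A) = s^2 + 7s + 10.
Factor s^2 + 7s + 10: two numbers with sum -7 and product 10 are -2 and -5, so s^2 + 7s + 10 = (s + 2)(s + 5).
Hence p(s) = (s + 2) (s + 5), with roots -5, -2.
All eigenvalues have negative real part, so the system is asymptotically stable.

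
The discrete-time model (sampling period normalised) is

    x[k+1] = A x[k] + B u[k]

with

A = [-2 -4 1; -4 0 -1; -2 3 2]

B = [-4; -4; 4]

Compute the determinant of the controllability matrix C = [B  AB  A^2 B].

-9216

AB = [[28], [12], [4]]
A^2B = [[-100], [-116], [-12]]
Controllability matrix C = [B  AB  A^2B] = [[-4, 28, -100], [-4, 12, -116], [4, 4, -12]]
Expanding along the first row, det(C) = (-4)·(12·(-12) - (-116)·4) - 28·((-4)·(-12) - (-116)·4) + (-100)·((-4)·4 - 12·4) = (-4)·320 - 28·512 + (-100)·(-64) = -9216
Since det(C) ≠ 0, rank(C) = 3 and the system is completely controllable.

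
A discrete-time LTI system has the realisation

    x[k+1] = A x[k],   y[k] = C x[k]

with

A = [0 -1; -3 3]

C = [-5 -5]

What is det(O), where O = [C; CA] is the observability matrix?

CA = [[15, -10]]
Observability matrix O = [C; CA] = [[-5, -5], [15, -10]]
det(O) = (-5)·(-10) - (-5)·15 = 50 - (-75) = 125
Since det(O) ≠ 0, rank(O) = 2 and the system is completely observable.

125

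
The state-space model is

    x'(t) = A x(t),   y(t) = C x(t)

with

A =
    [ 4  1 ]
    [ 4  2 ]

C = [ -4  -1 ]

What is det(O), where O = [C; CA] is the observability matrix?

CA = [[-20, -6]]
Observability matrix O = [C; CA] = [[-4, -1], [-20, -6]]
det(O) = (-4)·(-6) - (-1)·(-20) = 24 - 20 = 4
Since det(O) ≠ 0, rank(O) = 2 and the system is completely observable.

4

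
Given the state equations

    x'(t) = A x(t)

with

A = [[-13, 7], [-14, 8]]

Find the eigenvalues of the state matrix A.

det(sI - A) = s^2 - (tr A)s + det A, with tr A = (-13) + 8 = -5 and det A = (-13)·8 - 7·(-14) = -104 - (-98) = -6.
So p(s) = det(sI - A) = s^2 + 5s - 6.
Factor s^2 + 5s - 6: two numbers with sum -5 and product -6 are 1 and -6, so s^2 + 5s - 6 = (s - 1)(s + 6).
Hence p(s) = (s - 1) (s + 6), with roots -6, 1.
At least one eigenvalue has non-negative real part, so the system is not asymptotically stable.

-6, 1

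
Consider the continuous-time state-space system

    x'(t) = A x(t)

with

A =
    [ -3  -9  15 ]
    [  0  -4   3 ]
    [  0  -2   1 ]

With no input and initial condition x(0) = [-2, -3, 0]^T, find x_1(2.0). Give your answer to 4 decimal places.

det(sI - A) = s^3 - (tr A)s^2 + (M11 + M22 + M33)s - det A, where Mii is the 2×2 principal minor of A obtained by deleting row i and column i.
tr A = (-3) + (-4) + 1 = -6; M11 = (-4)·1 - 3·(-2) = -4 - (-6) = 2; M22 = (-3)·1 - 15·0 = -3 - 0 = -3; M33 = (-3)·(-4) - (-9)·0 = 12 - 0 = 12; sum of minors = 11.
det A = (-3)·((-4)·1 - 3·(-2)) - (-9)·(0·1 - 3·0) + 15·(0·(-2) - (-4)·0) = (-3)·2 - (-9)·0 + 15·0 = -6.
So p(s) = det(sI - A) = s^3 + 6s^2 + 11s + 6.
Rational-root test: any integer root divides 6. Testing small divisors, s = -1 works: p(-1) = -1 + 6 + (-11) + 6 = 0, so (s + 1) is a factor.
Dividing, p(s) = (s + 1)(s^2 + 5s + 6).
Factor s^2 + 5s + 6: two numbers with sum -5 and product 6 are -2 and -3, so s^2 + 5s + 6 = (s + 2)(s + 3).
Hence p(s) = (s + 1) (s + 2) (s + 3), with roots -3, -2, -1.
The eigenvalues -3, -2, -1 are distinct and real, so A is diagonalisable and x(t) = e^{At} x(0) = V diag(e^{λ_i t}) V^{-1} x(0), where the columns of V are the eigenvectors.
λ = -3: A - (-3)I = [[0, -9, 15], [0, -1, 3], [0, -2, 4]]. v must be orthogonal to every row; (row 1) × (row 2) = [-12, 0, 0], so take v_1 = [1, 0, 0]^T.
λ = -2: A - (-2)I = [[-1, -9, 15], [0, -2, 3], [0, -2, 3]]. v must be orthogonal to every row; (row 1) × (row 2) = [3, 3, 2], so take v_2 = [3, 3, 2]^T.
λ = -1: A - (-1)I = [[-2, -9, 15], [0, -3, 3], [0, -2, 2]]. v must be orthogonal to every row; (row 1) × (row 2) = [18, 6, 6], so take v_3 = [3, 1, 1]^T.
V = [v_1 v_2 v_3] = [[1, 3, 3], [0, 3, 1], [0, 2, 1]] has det V = 1, so V^{-1} = adj(V)/det V = [[1, 3, -6], [0, 1, -1], [0, -2, 3]].
Modal coordinates z(0) = V^{-1} x(0): 1·(-2) + 3·(-3) + (-6)·0 = -11; 0·(-2) + 1·(-3) + (-1)·0 = -3; 0·(-2) + (-2)·(-3) + 3·0 = 6; so z(0) = [-11, -3, 6]^T.
x_1(t) = Σ_i (v_i)_1 · z_i(0) · e^{λ_i t} (row 1 of V times the modal terms).
x_1(2.0) = 1·(-11)·e^{-3·2.0} + 3·(-3)·e^{-2·2.0} + 3·6·e^{-1·2.0} = (-11)·0.002479 + (-9)·0.018316 + 18·0.135335 = 2.2439.

2.2439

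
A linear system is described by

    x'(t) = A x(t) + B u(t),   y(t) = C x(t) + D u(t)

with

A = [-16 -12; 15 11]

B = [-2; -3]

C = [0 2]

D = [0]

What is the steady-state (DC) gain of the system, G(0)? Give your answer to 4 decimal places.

-39.0000

G(0) = C(-A)^{-1}B + D = -C A^{-1} B + D.
det A = 4, so A^{-1} = (1/4)·adj(A) = [[11/4, 3], [-15/4, -4]]
A^{-1} B = [-29/2, 39/2]^T
C A^{-1} B = 39
G(0) = D - C A^{-1} B = 0 - (39) = -39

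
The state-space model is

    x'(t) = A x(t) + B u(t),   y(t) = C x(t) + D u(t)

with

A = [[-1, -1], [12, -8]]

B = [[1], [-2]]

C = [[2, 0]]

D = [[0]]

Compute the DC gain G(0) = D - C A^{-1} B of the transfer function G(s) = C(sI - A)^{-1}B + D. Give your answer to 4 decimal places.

1.0000

G(0) = C(-A)^{-1}B + D = -C A^{-1} B + D.
det A = 20, so A^{-1} = (1/20)·adj(A) = [[-2/5, 1/20], [-3/5, -1/20]]
A^{-1} B = [-1/2, -1/2]^T
C A^{-1} B = -1
G(0) = D - C A^{-1} B = 0 - (-1) = 1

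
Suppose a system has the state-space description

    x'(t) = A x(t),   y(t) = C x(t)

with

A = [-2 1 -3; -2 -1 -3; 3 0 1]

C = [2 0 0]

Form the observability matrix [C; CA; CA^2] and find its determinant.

-72

CA = [[-4, 2, -6]]
CA^2 = [[-14, -6, 0]]
Observability matrix O = [C; CA; CA^2] = [[2, 0, 0], [-4, 2, -6], [-14, -6, 0]]
Expanding along the first row, det(O) = 2·(2·0 - (-6)·(-6)) - 0·((-4)·0 - (-6)·(-14)) + 0·((-4)·(-6) - 2·(-14)) = 2·(-36) - 0·(-84) + 0·52 = -72
Since det(O) ≠ 0, rank(O) = 3 and the system is completely observable.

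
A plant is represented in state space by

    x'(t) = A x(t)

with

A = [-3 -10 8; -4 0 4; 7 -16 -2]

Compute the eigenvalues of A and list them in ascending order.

-6, -4, 5

det(sI - A) = s^3 - (tr A)s^2 + (M11 + M22 + M33)s - det A, where Mii is the 2×2 principal minor of A obtained by deleting row i and column i.
tr A = (-3) + 0 + (-2) = -5; M11 = 0·(-2) - 4·(-16) = 0 - (-64) = 64; M22 = (-3)·(-2) - 8·7 = 6 - 56 = -50; M33 = (-3)·0 - (-10)·(-4) = 0 - 40 = -40; sum of minors = -26.
det A = (-3)·(0·(-2) - 4·(-16)) - (-10)·((-4)·(-2) - 4·7) + 8·((-4)·(-16) - 0·7) = (-3)·64 - (-10)·(-20) + 8·64 = 120.
So p(s) = det(sI - A) = s^3 + 5s^2 - 26s - 120.
Rational-root test: any integer root divides -120. Testing small divisors, s = -4 works: p(-4) = -64 + 80 + 104 + (-120) = 0, so (s + 4) is a factor.
Dividing, p(s) = (s + 4)(s^2 + s - 30).
Factor s^2 + s - 30: two numbers with sum -1 and product -30 are 5 and -6, so s^2 + s - 30 = (s - 5)(s + 6).
Hence p(s) = (s - 5) (s + 4) (s + 6), with roots -6, -4, 5.
At least one eigenvalue has non-negative real part, so the system is not asymptotically stable.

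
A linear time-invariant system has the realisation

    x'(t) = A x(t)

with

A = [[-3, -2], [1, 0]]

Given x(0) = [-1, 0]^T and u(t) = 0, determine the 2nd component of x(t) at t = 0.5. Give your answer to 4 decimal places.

det(sI - A) = s^2 - (tr A)s + det A, with tr A = (-3) + 0 = -3 and det A = (-3)·0 - (-2)·1 = 0 - (-2) = 2.
So p(s) = det(sI - A) = s^2 + 3s + 2.
Factor s^2 + 3s + 2: two numbers with sum -3 and product 2 are -1 and -2, so s^2 + 3s + 2 = (s + 1)(s + 2).
Hence p(s) = (s + 1) (s + 2), with roots -2, -1.
The eigenvalues -2, -1 are distinct and real, so A is diagonalisable and x(t) = e^{At} x(0) = V diag(e^{λ_i t}) V^{-1} x(0), where the columns of V are the eigenvectors.
λ = -2: A - (-2)I = [[-1, -2], [1, 2]]. Row 1 gives (-1)·v1 + (-2)·v2 = 0, so take v_1 = [2, -1]^T.
λ = -1: A - (-1)I = [[-2, -2], [1, 1]]. Row 1 gives (-2)·v1 + (-2)·v2 = 0, so take v_2 = [-1, 1]^T.
V = [v_1 v_2] = [[2, -1], [-1, 1]] has det V = 1, so V^{-1} = adj(V)/det V = [[1, 1], [1, 2]].
Modal coordinates z(0) = V^{-1} x(0): 1·(-1) + 1·0 = -1; 1·(-1) + 2·0 = -1; so z(0) = [-1, -1]^T.
x_2(t) = Σ_i (v_i)_2 · z_i(0) · e^{λ_i t} (row 2 of V times the modal terms).
x_2(0.5) = (-1)·(-1)·e^{-2·0.5} + 1·(-1)·e^{-1·0.5} = 1·0.367879 + (-1)·0.606531 = -0.2387.

-0.2387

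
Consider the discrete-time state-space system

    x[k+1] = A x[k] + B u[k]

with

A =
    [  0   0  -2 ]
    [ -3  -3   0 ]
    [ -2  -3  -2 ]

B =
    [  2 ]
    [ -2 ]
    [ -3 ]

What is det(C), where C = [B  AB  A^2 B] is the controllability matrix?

AB = [[6], [0], [8]]
A^2B = [[-16], [-18], [-28]]
Controllability matrix C = [B  AB  A^2B] = [[2, 6, -16], [-2, 0, -18], [-3, 8, -28]]
Expanding along the first row, det(C) = 2·(0·(-28) - (-18)·8) - 6·((-2)·(-28) - (-18)·(-3)) + (-16)·((-2)·8 - 0·(-3)) = 2·144 - 6·2 + (-16)·(-16) = 532
Since det(C) ≠ 0, rank(C) = 3 and the system is completely controllable.

532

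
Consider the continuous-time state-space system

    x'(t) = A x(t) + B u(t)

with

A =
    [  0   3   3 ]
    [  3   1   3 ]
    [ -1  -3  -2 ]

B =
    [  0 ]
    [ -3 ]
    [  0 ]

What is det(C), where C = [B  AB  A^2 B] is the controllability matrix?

AB = [[-9], [-3], [9]]
A^2B = [[18], [-3], [0]]
Controllability matrix C = [B  AB  A^2B] = [[0, -9, 18], [-3, -3, -3], [0, 9, 0]]
Expanding along the first row, det(C) = 0·((-3)·0 - (-3)·9) - (-9)·((-3)·0 - (-3)·0) + 18·((-3)·9 - (-3)·0) = 0·27 - (-9)·0 + 18·(-27) = -486
Since det(C) ≠ 0, rank(C) = 3 and the system is completely controllable.

-486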